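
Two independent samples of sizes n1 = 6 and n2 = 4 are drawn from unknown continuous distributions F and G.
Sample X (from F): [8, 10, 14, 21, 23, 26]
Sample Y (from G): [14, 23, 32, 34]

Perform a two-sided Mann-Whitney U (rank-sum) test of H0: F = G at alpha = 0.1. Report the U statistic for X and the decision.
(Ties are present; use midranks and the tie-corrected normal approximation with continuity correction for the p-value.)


Step 1: Combine and sort all 10 observations; assign midranks.
sorted (value, group): (8,X), (10,X), (14,X), (14,Y), (21,X), (23,X), (23,Y), (26,X), (32,Y), (34,Y)
ranks: 8->1, 10->2, 14->3.5, 14->3.5, 21->5, 23->6.5, 23->6.5, 26->8, 32->9, 34->10
Step 2: Rank sum for X: R1 = 1 + 2 + 3.5 + 5 + 6.5 + 8 = 26.
Step 3: U_X = R1 - n1(n1+1)/2 = 26 - 6*7/2 = 26 - 21 = 5.
       U_Y = n1*n2 - U_X = 24 - 5 = 19.
Step 4: Ties are present, so use the tie-corrected normal approximation (with continuity correction) for the p-value.
Step 5: p-value = 0.163233; compare to alpha = 0.1. fail to reject H0.

U_X = 5, p = 0.163233, fail to reject H0 at alpha = 0.1.


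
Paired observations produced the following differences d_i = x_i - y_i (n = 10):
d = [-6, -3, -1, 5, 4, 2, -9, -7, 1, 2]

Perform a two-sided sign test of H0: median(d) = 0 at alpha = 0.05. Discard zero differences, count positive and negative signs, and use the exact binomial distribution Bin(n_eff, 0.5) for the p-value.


Step 1: Discard zero differences. Original n = 10; n_eff = number of nonzero differences = 10.
Nonzero differences (with sign): -6, -3, -1, +5, +4, +2, -9, -7, +1, +2
Step 2: Count signs: positive = 5, negative = 5.
Step 3: Under H0: P(positive) = 0.5, so the number of positives S ~ Bin(10, 0.5).
Step 4: Two-sided exact p-value = sum of Bin(10,0.5) probabilities at or below the observed probability = 1.000000.
Step 5: alpha = 0.05. fail to reject H0.

n_eff = 10, pos = 5, neg = 5, p = 1.000000, fail to reject H0.


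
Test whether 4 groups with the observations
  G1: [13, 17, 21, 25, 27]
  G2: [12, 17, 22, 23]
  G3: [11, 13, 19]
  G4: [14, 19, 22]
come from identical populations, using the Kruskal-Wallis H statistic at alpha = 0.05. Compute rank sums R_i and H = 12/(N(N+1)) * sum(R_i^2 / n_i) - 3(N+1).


Step 1: Combine all N = 15 observations and assign midranks.
sorted (value, group, rank): (11,G3,1), (12,G2,2), (13,G1,3.5), (13,G3,3.5), (14,G4,5), (17,G1,6.5), (17,G2,6.5), (19,G3,8.5), (19,G4,8.5), (21,G1,10), (22,G2,11.5), (22,G4,11.5), (23,G2,13), (25,G1,14), (27,G1,15)
Step 2: Sum ranks within each group.
R_1 = 49 (n_1 = 5)
R_2 = 33 (n_2 = 4)
R_3 = 13 (n_3 = 3)
R_4 = 25 (n_4 = 3)
Step 3: H = 12/(N(N+1)) * sum(R_i^2/n_i) - 3(N+1)
     = 12/(15*16) * (49^2/5 + 33^2/4 + 13^2/3 + 25^2/3) - 3*16
     = 0.050000 * 1017.12 - 48
     = 2.855833.
Step 4: Ties present; correction factor C = 1 - 24/(15^3 - 15) = 0.992857. Corrected H = 2.855833 / 0.992857 = 2.876379.
Step 5: Under H0, H ~ chi^2(3); p-value = 0.411080.
Step 6: alpha = 0.05. fail to reject H0.

H = 2.8764, df = 3, p = 0.411080, fail to reject H0.


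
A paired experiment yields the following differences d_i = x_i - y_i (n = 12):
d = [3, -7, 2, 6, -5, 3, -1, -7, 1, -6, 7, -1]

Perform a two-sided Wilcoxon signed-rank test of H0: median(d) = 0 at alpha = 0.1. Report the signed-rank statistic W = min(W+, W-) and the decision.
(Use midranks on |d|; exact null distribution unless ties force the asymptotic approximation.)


Step 1: Drop any zero differences (none here) and take |d_i|.
|d| = [3, 7, 2, 6, 5, 3, 1, 7, 1, 6, 7, 1]
Step 2: Midrank |d_i| (ties get averaged ranks).
ranks: |3|->5.5, |7|->11, |2|->4, |6|->8.5, |5|->7, |3|->5.5, |1|->2, |7|->11, |1|->2, |6|->8.5, |7|->11, |1|->2
Step 3: Attach original signs; sum ranks with positive sign and with negative sign.
W+ = 5.5 + 4 + 8.5 + 5.5 + 2 + 11 = 36.5
W- = 11 + 7 + 2 + 11 + 8.5 + 2 = 41.5
(Check: W+ + W- = 78 should equal n(n+1)/2 = 78.)
Step 4: Test statistic W = min(W+, W-) = 36.5.
Step 5: Ties in |d|, so use the tie-corrected normal approximation.
        E[W] = n(n+1)/4 = 12*13/4 = 39.
        Tie groups: |d|=1 (t=3), |d|=3 (t=2), |d|=6 (t=2), |d|=7 (t=3); sum(t^3 - t) = 60.
        Var[W] = n(n+1)(2n+1)/24 - sum(t^3-t)/48 = 3900/24 - 60/48 = 161.25.
        z = (W - E[W]) / sqrt(Var[W]) = (36.5 - 39) / 12.6984 = -0.1969.
        Two-sided p = 2*Phi(z) = 0.843926.
Step 6: alpha = 0.1. fail to reject H0.

W+ = 36.5, W- = 41.5, W = min = 36.5, p = 0.843926, fail to reject H0.


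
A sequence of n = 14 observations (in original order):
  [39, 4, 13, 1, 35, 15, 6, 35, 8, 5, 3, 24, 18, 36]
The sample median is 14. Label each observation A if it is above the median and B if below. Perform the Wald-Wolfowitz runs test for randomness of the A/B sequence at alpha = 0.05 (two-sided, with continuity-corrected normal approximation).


Step 1: Compute median = 14; label A = above, B = below.
Labels in order: ABBBAABABBBAAA  (n_A = 7, n_B = 7)
Step 2: Count runs R = 7.
Step 3: Under H0 (random ordering), E[R] = 2*n_A*n_B/(n_A+n_B) + 1 = 2*7*7/14 + 1 = 8.0000.
        Var[R] = 2*n_A*n_B*(2*n_A*n_B - n_A - n_B) / ((n_A+n_B)^2 * (n_A+n_B-1)) = 8232/2548 = 3.2308.
        SD[R] = 1.7974.
Step 4: Continuity-corrected z = (R + 0.5 - E[R]) / SD[R] = (7 + 0.5 - 8.0000) / 1.7974 = -0.2782.
Step 5: Two-sided p-value via normal approximation = 2*(1 - Phi(|z|)) = 0.780879.
Step 6: alpha = 0.05. fail to reject H0.

R = 7, z = -0.2782, p = 0.780879, fail to reject H0.


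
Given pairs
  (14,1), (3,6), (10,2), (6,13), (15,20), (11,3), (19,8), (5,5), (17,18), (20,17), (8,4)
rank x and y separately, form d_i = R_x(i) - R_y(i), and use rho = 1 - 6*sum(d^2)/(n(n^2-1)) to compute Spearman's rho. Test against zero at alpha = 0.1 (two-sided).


Step 1: Rank x and y separately (midranks; no ties here).
rank(x): 14->7, 3->1, 10->5, 6->3, 15->8, 11->6, 19->10, 5->2, 17->9, 20->11, 8->4
rank(y): 1->1, 6->6, 2->2, 13->8, 20->11, 3->3, 8->7, 5->5, 18->10, 17->9, 4->4
Step 2: d_i = R_x(i) - R_y(i); compute d_i^2.
  (7-1)^2=36, (1-6)^2=25, (5-2)^2=9, (3-8)^2=25, (8-11)^2=9, (6-3)^2=9, (10-7)^2=9, (2-5)^2=9, (9-10)^2=1, (11-9)^2=4, (4-4)^2=0
sum(d^2) = 136.
Step 3: rho = 1 - 6*136 / (11*(11^2 - 1)) = 1 - 816/1320 = 0.381818.
Step 4: Under H0, t = rho * sqrt((n-2)/(1-rho^2)) = 1.2394 ~ t(9).
Step 5: Two-sided p-value from the t-distribution with 9 df = 0.246560.
Step 6: alpha = 0.1. fail to reject H0.

rho = 0.3818, p = 0.246560, fail to reject H0 at alpha = 0.1.


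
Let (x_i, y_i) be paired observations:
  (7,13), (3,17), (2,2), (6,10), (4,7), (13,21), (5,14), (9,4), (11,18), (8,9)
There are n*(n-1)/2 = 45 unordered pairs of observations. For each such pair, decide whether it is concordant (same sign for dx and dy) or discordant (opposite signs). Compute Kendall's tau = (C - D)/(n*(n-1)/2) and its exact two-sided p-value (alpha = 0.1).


Step 1: Enumerate the 45 unordered pairs (i,j) with i<j and classify each by sign(x_j-x_i) * sign(y_j-y_i).
  (1,2):dx=-4,dy=+4->D; (1,3):dx=-5,dy=-11->C; (1,4):dx=-1,dy=-3->C; (1,5):dx=-3,dy=-6->C
  (1,6):dx=+6,dy=+8->C; (1,7):dx=-2,dy=+1->D; (1,8):dx=+2,dy=-9->D; (1,9):dx=+4,dy=+5->C
  (1,10):dx=+1,dy=-4->D; (2,3):dx=-1,dy=-15->C; (2,4):dx=+3,dy=-7->D; (2,5):dx=+1,dy=-10->D
  (2,6):dx=+10,dy=+4->C; (2,7):dx=+2,dy=-3->D; (2,8):dx=+6,dy=-13->D; (2,9):dx=+8,dy=+1->C
  (2,10):dx=+5,dy=-8->D; (3,4):dx=+4,dy=+8->C; (3,5):dx=+2,dy=+5->C; (3,6):dx=+11,dy=+19->C
  (3,7):dx=+3,dy=+12->C; (3,8):dx=+7,dy=+2->C; (3,9):dx=+9,dy=+16->C; (3,10):dx=+6,dy=+7->C
  (4,5):dx=-2,dy=-3->C; (4,6):dx=+7,dy=+11->C; (4,7):dx=-1,dy=+4->D; (4,8):dx=+3,dy=-6->D
  (4,9):dx=+5,dy=+8->C; (4,10):dx=+2,dy=-1->D; (5,6):dx=+9,dy=+14->C; (5,7):dx=+1,dy=+7->C
  (5,8):dx=+5,dy=-3->D; (5,9):dx=+7,dy=+11->C; (5,10):dx=+4,dy=+2->C; (6,7):dx=-8,dy=-7->C
  (6,8):dx=-4,dy=-17->C; (6,9):dx=-2,dy=-3->C; (6,10):dx=-5,dy=-12->C; (7,8):dx=+4,dy=-10->D
  (7,9):dx=+6,dy=+4->C; (7,10):dx=+3,dy=-5->D; (8,9):dx=+2,dy=+14->C; (8,10):dx=-1,dy=+5->D
  (9,10):dx=-3,dy=-9->C
Step 2: C = 29, D = 16, total pairs = 45.
Step 3: tau = (C - D)/(n(n-1)/2) = (29 - 16)/45 = 0.288889.
Step 4: Exact two-sided p-value (enumerate n! = 3628800 permutations of y under H0): p = 0.291248.
Step 5: alpha = 0.1. fail to reject H0.

tau_b = 0.2889 (C=29, D=16), p = 0.291248, fail to reject H0.


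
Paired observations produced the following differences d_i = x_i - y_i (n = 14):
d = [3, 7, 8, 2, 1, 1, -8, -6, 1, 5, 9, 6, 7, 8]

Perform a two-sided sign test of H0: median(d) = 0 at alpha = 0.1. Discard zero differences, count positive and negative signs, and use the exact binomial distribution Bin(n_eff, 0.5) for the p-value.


Step 1: Discard zero differences. Original n = 14; n_eff = number of nonzero differences = 14.
Nonzero differences (with sign): +3, +7, +8, +2, +1, +1, -8, -6, +1, +5, +9, +6, +7, +8
Step 2: Count signs: positive = 12, negative = 2.
Step 3: Under H0: P(positive) = 0.5, so the number of positives S ~ Bin(14, 0.5).
Step 4: Two-sided exact p-value = sum of Bin(14,0.5) probabilities at or below the observed probability = 0.012939.
Step 5: alpha = 0.1. reject H0.

n_eff = 14, pos = 12, neg = 2, p = 0.012939, reject H0.


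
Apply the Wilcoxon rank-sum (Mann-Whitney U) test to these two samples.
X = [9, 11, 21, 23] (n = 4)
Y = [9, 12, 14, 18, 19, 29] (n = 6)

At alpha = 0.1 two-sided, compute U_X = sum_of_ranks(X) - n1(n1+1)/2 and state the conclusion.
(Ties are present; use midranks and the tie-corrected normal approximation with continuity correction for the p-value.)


Step 1: Combine and sort all 10 observations; assign midranks.
sorted (value, group): (9,X), (9,Y), (11,X), (12,Y), (14,Y), (18,Y), (19,Y), (21,X), (23,X), (29,Y)
ranks: 9->1.5, 9->1.5, 11->3, 12->4, 14->5, 18->6, 19->7, 21->8, 23->9, 29->10
Step 2: Rank sum for X: R1 = 1.5 + 3 + 8 + 9 = 21.5.
Step 3: U_X = R1 - n1(n1+1)/2 = 21.5 - 4*5/2 = 21.5 - 10 = 11.5.
       U_Y = n1*n2 - U_X = 24 - 11.5 = 12.5.
Step 4: Ties are present, so use the tie-corrected normal approximation (with continuity correction) for the p-value.
Step 5: p-value = 1.000000; compare to alpha = 0.1. fail to reject H0.

U_X = 11.5, p = 1.000000, fail to reject H0 at alpha = 0.1.


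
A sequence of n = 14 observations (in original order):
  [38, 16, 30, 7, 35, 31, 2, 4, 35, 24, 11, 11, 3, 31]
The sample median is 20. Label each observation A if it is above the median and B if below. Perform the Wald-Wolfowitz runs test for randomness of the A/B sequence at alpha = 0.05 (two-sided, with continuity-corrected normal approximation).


Step 1: Compute median = 20; label A = above, B = below.
Labels in order: ABABAABBAABBBA  (n_A = 7, n_B = 7)
Step 2: Count runs R = 9.
Step 3: Under H0 (random ordering), E[R] = 2*n_A*n_B/(n_A+n_B) + 1 = 2*7*7/14 + 1 = 8.0000.
        Var[R] = 2*n_A*n_B*(2*n_A*n_B - n_A - n_B) / ((n_A+n_B)^2 * (n_A+n_B-1)) = 8232/2548 = 3.2308.
        SD[R] = 1.7974.
Step 4: Continuity-corrected z = (R - 0.5 - E[R]) / SD[R] = (9 - 0.5 - 8.0000) / 1.7974 = 0.2782.
Step 5: Two-sided p-value via normal approximation = 2*(1 - Phi(|z|)) = 0.780879.
Step 6: alpha = 0.05. fail to reject H0.

R = 9, z = 0.2782, p = 0.780879, fail to reject H0.


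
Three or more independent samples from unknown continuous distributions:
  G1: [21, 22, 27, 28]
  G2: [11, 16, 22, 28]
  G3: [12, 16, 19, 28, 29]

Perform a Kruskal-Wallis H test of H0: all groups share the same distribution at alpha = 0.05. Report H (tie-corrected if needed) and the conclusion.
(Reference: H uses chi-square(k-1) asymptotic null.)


Step 1: Combine all N = 13 observations and assign midranks.
sorted (value, group, rank): (11,G2,1), (12,G3,2), (16,G2,3.5), (16,G3,3.5), (19,G3,5), (21,G1,6), (22,G1,7.5), (22,G2,7.5), (27,G1,9), (28,G1,11), (28,G2,11), (28,G3,11), (29,G3,13)
Step 2: Sum ranks within each group.
R_1 = 33.5 (n_1 = 4)
R_2 = 23 (n_2 = 4)
R_3 = 34.5 (n_3 = 5)
Step 3: H = 12/(N(N+1)) * sum(R_i^2/n_i) - 3(N+1)
     = 12/(13*14) * (33.5^2/4 + 23^2/4 + 34.5^2/5) - 3*14
     = 0.065934 * 650.862 - 42
     = 0.914011.
Step 4: Ties present; correction factor C = 1 - 36/(13^3 - 13) = 0.983516. Corrected H = 0.914011 / 0.983516 = 0.929330.
Step 5: Under H0, H ~ chi^2(2); p-value = 0.628346.
Step 6: alpha = 0.05. fail to reject H0.

H = 0.9293, df = 2, p = 0.628346, fail to reject H0.


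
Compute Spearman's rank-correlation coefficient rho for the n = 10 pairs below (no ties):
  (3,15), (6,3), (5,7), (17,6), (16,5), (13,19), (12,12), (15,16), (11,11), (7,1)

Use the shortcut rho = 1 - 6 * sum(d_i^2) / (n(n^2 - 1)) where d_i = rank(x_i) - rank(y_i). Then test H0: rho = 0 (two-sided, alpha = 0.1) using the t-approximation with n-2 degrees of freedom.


Step 1: Rank x and y separately (midranks; no ties here).
rank(x): 3->1, 6->3, 5->2, 17->10, 16->9, 13->7, 12->6, 15->8, 11->5, 7->4
rank(y): 15->8, 3->2, 7->5, 6->4, 5->3, 19->10, 12->7, 16->9, 11->6, 1->1
Step 2: d_i = R_x(i) - R_y(i); compute d_i^2.
  (1-8)^2=49, (3-2)^2=1, (2-5)^2=9, (10-4)^2=36, (9-3)^2=36, (7-10)^2=9, (6-7)^2=1, (8-9)^2=1, (5-6)^2=1, (4-1)^2=9
sum(d^2) = 152.
Step 3: rho = 1 - 6*152 / (10*(10^2 - 1)) = 1 - 912/990 = 0.078788.
Step 4: Under H0, t = rho * sqrt((n-2)/(1-rho^2)) = 0.2235 ~ t(8).
Step 5: Two-sided p-value from the t-distribution with 8 df = 0.828717.
Step 6: alpha = 0.1. fail to reject H0.

rho = 0.0788, p = 0.828717, fail to reject H0 at alpha = 0.1.


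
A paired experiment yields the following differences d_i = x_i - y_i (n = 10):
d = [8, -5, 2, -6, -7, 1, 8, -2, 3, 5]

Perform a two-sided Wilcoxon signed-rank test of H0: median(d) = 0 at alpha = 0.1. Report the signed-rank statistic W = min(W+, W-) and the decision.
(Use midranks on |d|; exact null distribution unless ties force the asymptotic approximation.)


Step 1: Drop any zero differences (none here) and take |d_i|.
|d| = [8, 5, 2, 6, 7, 1, 8, 2, 3, 5]
Step 2: Midrank |d_i| (ties get averaged ranks).
ranks: |8|->9.5, |5|->5.5, |2|->2.5, |6|->7, |7|->8, |1|->1, |8|->9.5, |2|->2.5, |3|->4, |5|->5.5
Step 3: Attach original signs; sum ranks with positive sign and with negative sign.
W+ = 9.5 + 2.5 + 1 + 9.5 + 4 + 5.5 = 32
W- = 5.5 + 7 + 8 + 2.5 = 23
(Check: W+ + W- = 55 should equal n(n+1)/2 = 55.)
Step 4: Test statistic W = min(W+, W-) = 23.
Step 5: Ties in |d|, so use the tie-corrected normal approximation.
        E[W] = n(n+1)/4 = 10*11/4 = 27.5.
        Tie groups: |d|=2 (t=2), |d|=5 (t=2), |d|=8 (t=2); sum(t^3 - t) = 18.
        Var[W] = n(n+1)(2n+1)/24 - sum(t^3-t)/48 = 2310/24 - 18/48 = 95.875.
        z = (W - E[W]) / sqrt(Var[W]) = (23 - 27.5) / 9.7916 = -0.4596.
        Two-sided p = 2*Phi(z) = 0.645819.
Step 6: alpha = 0.1. fail to reject H0.

W+ = 32, W- = 23, W = min = 23, p = 0.645819, fail to reject H0.


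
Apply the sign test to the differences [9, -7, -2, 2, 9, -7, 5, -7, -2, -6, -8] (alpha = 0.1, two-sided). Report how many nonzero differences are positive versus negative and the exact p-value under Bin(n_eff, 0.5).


Step 1: Discard zero differences. Original n = 11; n_eff = number of nonzero differences = 11.
Nonzero differences (with sign): +9, -7, -2, +2, +9, -7, +5, -7, -2, -6, -8
Step 2: Count signs: positive = 4, negative = 7.
Step 3: Under H0: P(positive) = 0.5, so the number of positives S ~ Bin(11, 0.5).
Step 4: Two-sided exact p-value = sum of Bin(11,0.5) probabilities at or below the observed probability = 0.548828.
Step 5: alpha = 0.1. fail to reject H0.

n_eff = 11, pos = 4, neg = 7, p = 0.548828, fail to reject H0.


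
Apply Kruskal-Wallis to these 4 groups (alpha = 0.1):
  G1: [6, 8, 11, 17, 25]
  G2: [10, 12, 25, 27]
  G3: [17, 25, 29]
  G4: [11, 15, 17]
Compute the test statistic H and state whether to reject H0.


Step 1: Combine all N = 15 observations and assign midranks.
sorted (value, group, rank): (6,G1,1), (8,G1,2), (10,G2,3), (11,G1,4.5), (11,G4,4.5), (12,G2,6), (15,G4,7), (17,G1,9), (17,G3,9), (17,G4,9), (25,G1,12), (25,G2,12), (25,G3,12), (27,G2,14), (29,G3,15)
Step 2: Sum ranks within each group.
R_1 = 28.5 (n_1 = 5)
R_2 = 35 (n_2 = 4)
R_3 = 36 (n_3 = 3)
R_4 = 20.5 (n_4 = 3)
Step 3: H = 12/(N(N+1)) * sum(R_i^2/n_i) - 3(N+1)
     = 12/(15*16) * (28.5^2/5 + 35^2/4 + 36^2/3 + 20.5^2/3) - 3*16
     = 0.050000 * 1040.78 - 48
     = 4.039167.
Step 4: Ties present; correction factor C = 1 - 54/(15^3 - 15) = 0.983929. Corrected H = 4.039167 / 0.983929 = 4.105142.
Step 5: Under H0, H ~ chi^2(3); p-value = 0.250332.
Step 6: alpha = 0.1. fail to reject H0.

H = 4.1051, df = 3, p = 0.250332, fail to reject H0.


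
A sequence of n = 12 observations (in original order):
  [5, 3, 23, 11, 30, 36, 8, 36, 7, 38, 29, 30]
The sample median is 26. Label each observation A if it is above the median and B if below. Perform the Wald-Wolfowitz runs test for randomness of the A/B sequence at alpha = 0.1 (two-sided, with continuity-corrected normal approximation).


Step 1: Compute median = 26; label A = above, B = below.
Labels in order: BBBBAABABAAA  (n_A = 6, n_B = 6)
Step 2: Count runs R = 6.
Step 3: Under H0 (random ordering), E[R] = 2*n_A*n_B/(n_A+n_B) + 1 = 2*6*6/12 + 1 = 7.0000.
        Var[R] = 2*n_A*n_B*(2*n_A*n_B - n_A - n_B) / ((n_A+n_B)^2 * (n_A+n_B-1)) = 4320/1584 = 2.7273.
        SD[R] = 1.6514.
Step 4: Continuity-corrected z = (R + 0.5 - E[R]) / SD[R] = (6 + 0.5 - 7.0000) / 1.6514 = -0.3028.
Step 5: Two-sided p-value via normal approximation = 2*(1 - Phi(|z|)) = 0.762069.
Step 6: alpha = 0.1. fail to reject H0.

R = 6, z = -0.3028, p = 0.762069, fail to reject H0.


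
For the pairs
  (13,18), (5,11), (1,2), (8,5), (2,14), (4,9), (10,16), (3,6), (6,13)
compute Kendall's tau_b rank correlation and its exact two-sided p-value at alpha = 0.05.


Step 1: Enumerate the 36 unordered pairs (i,j) with i<j and classify each by sign(x_j-x_i) * sign(y_j-y_i).
  (1,2):dx=-8,dy=-7->C; (1,3):dx=-12,dy=-16->C; (1,4):dx=-5,dy=-13->C; (1,5):dx=-11,dy=-4->C
  (1,6):dx=-9,dy=-9->C; (1,7):dx=-3,dy=-2->C; (1,8):dx=-10,dy=-12->C; (1,9):dx=-7,dy=-5->C
  (2,3):dx=-4,dy=-9->C; (2,4):dx=+3,dy=-6->D; (2,5):dx=-3,dy=+3->D; (2,6):dx=-1,dy=-2->C
  (2,7):dx=+5,dy=+5->C; (2,8):dx=-2,dy=-5->C; (2,9):dx=+1,dy=+2->C; (3,4):dx=+7,dy=+3->C
  (3,5):dx=+1,dy=+12->C; (3,6):dx=+3,dy=+7->C; (3,7):dx=+9,dy=+14->C; (3,8):dx=+2,dy=+4->C
  (3,9):dx=+5,dy=+11->C; (4,5):dx=-6,dy=+9->D; (4,6):dx=-4,dy=+4->D; (4,7):dx=+2,dy=+11->C
  (4,8):dx=-5,dy=+1->D; (4,9):dx=-2,dy=+8->D; (5,6):dx=+2,dy=-5->D; (5,7):dx=+8,dy=+2->C
  (5,8):dx=+1,dy=-8->D; (5,9):dx=+4,dy=-1->D; (6,7):dx=+6,dy=+7->C; (6,8):dx=-1,dy=-3->C
  (6,9):dx=+2,dy=+4->C; (7,8):dx=-7,dy=-10->C; (7,9):dx=-4,dy=-3->C; (8,9):dx=+3,dy=+7->C
Step 2: C = 27, D = 9, total pairs = 36.
Step 3: tau = (C - D)/(n(n-1)/2) = (27 - 9)/36 = 0.500000.
Step 4: Exact two-sided p-value (enumerate n! = 362880 permutations of y under H0): p = 0.075176.
Step 5: alpha = 0.05. fail to reject H0.

tau_b = 0.5000 (C=27, D=9), p = 0.075176, fail to reject H0.


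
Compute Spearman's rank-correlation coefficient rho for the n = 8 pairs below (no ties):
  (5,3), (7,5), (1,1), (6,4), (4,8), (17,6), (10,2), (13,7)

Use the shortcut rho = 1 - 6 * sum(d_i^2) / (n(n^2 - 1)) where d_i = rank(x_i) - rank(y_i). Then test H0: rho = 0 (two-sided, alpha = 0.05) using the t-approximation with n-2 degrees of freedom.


Step 1: Rank x and y separately (midranks; no ties here).
rank(x): 5->3, 7->5, 1->1, 6->4, 4->2, 17->8, 10->6, 13->7
rank(y): 3->3, 5->5, 1->1, 4->4, 8->8, 6->6, 2->2, 7->7
Step 2: d_i = R_x(i) - R_y(i); compute d_i^2.
  (3-3)^2=0, (5-5)^2=0, (1-1)^2=0, (4-4)^2=0, (2-8)^2=36, (8-6)^2=4, (6-2)^2=16, (7-7)^2=0
sum(d^2) = 56.
Step 3: rho = 1 - 6*56 / (8*(8^2 - 1)) = 1 - 336/504 = 0.333333.
Step 4: Under H0, t = rho * sqrt((n-2)/(1-rho^2)) = 0.8660 ~ t(6).
Step 5: Two-sided p-value from the t-distribution with 6 df = 0.419753.
Step 6: alpha = 0.05. fail to reject H0.

rho = 0.3333, p = 0.419753, fail to reject H0 at alpha = 0.05.


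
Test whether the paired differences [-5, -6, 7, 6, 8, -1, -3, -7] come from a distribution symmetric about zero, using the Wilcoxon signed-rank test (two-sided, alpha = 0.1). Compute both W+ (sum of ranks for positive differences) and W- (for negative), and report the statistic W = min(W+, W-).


Step 1: Drop any zero differences (none here) and take |d_i|.
|d| = [5, 6, 7, 6, 8, 1, 3, 7]
Step 2: Midrank |d_i| (ties get averaged ranks).
ranks: |5|->3, |6|->4.5, |7|->6.5, |6|->4.5, |8|->8, |1|->1, |3|->2, |7|->6.5
Step 3: Attach original signs; sum ranks with positive sign and with negative sign.
W+ = 6.5 + 4.5 + 8 = 19
W- = 3 + 4.5 + 1 + 2 + 6.5 = 17
(Check: W+ + W- = 36 should equal n(n+1)/2 = 36.)
Step 4: Test statistic W = min(W+, W-) = 17.
Step 5: Ties in |d|, so use the tie-corrected normal approximation.
        E[W] = n(n+1)/4 = 8*9/4 = 18.
        Tie groups: |d|=6 (t=2), |d|=7 (t=2); sum(t^3 - t) = 12.
        Var[W] = n(n+1)(2n+1)/24 - sum(t^3-t)/48 = 1224/24 - 12/48 = 50.75.
        z = (W - E[W]) / sqrt(Var[W]) = (17 - 18) / 7.1239 = -0.1404.
        Two-sided p = 2*Phi(z) = 0.888366.
Step 6: alpha = 0.1. fail to reject H0.

W+ = 19, W- = 17, W = min = 17, p = 0.888366, fail to reject H0.


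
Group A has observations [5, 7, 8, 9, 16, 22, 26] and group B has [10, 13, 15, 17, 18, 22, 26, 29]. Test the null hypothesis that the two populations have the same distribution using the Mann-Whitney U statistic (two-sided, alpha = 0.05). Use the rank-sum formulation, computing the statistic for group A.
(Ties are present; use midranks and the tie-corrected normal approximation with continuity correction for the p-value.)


Step 1: Combine and sort all 15 observations; assign midranks.
sorted (value, group): (5,X), (7,X), (8,X), (9,X), (10,Y), (13,Y), (15,Y), (16,X), (17,Y), (18,Y), (22,X), (22,Y), (26,X), (26,Y), (29,Y)
ranks: 5->1, 7->2, 8->3, 9->4, 10->5, 13->6, 15->7, 16->8, 17->9, 18->10, 22->11.5, 22->11.5, 26->13.5, 26->13.5, 29->15
Step 2: Rank sum for X: R1 = 1 + 2 + 3 + 4 + 8 + 11.5 + 13.5 = 43.
Step 3: U_X = R1 - n1(n1+1)/2 = 43 - 7*8/2 = 43 - 28 = 15.
       U_Y = n1*n2 - U_X = 56 - 15 = 41.
Step 4: Ties are present, so use the tie-corrected normal approximation (with continuity correction) for the p-value.
Step 5: p-value = 0.147286; compare to alpha = 0.05. fail to reject H0.

U_X = 15, p = 0.147286, fail to reject H0 at alpha = 0.05.


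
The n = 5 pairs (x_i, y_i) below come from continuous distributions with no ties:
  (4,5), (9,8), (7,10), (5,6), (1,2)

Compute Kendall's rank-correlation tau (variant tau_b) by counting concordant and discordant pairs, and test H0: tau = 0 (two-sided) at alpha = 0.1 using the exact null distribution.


Step 1: Enumerate the 10 unordered pairs (i,j) with i<j and classify each by sign(x_j-x_i) * sign(y_j-y_i).
  (1,2):dx=+5,dy=+3->C; (1,3):dx=+3,dy=+5->C; (1,4):dx=+1,dy=+1->C; (1,5):dx=-3,dy=-3->C
  (2,3):dx=-2,dy=+2->D; (2,4):dx=-4,dy=-2->C; (2,5):dx=-8,dy=-6->C; (3,4):dx=-2,dy=-4->C
  (3,5):dx=-6,dy=-8->C; (4,5):dx=-4,dy=-4->C
Step 2: C = 9, D = 1, total pairs = 10.
Step 3: tau = (C - D)/(n(n-1)/2) = (9 - 1)/10 = 0.800000.
Step 4: Exact two-sided p-value (enumerate n! = 120 permutations of y under H0): p = 0.083333.
Step 5: alpha = 0.1. reject H0.

tau_b = 0.8000 (C=9, D=1), p = 0.083333, reject H0.


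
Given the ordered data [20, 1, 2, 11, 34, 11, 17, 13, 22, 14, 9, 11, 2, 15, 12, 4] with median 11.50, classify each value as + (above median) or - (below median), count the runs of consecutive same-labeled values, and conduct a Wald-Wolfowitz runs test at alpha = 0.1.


Step 1: Compute median = 11.50; label A = above, B = below.
Labels in order: ABBBABAAAABBBAAB  (n_A = 8, n_B = 8)
Step 2: Count runs R = 8.
Step 3: Under H0 (random ordering), E[R] = 2*n_A*n_B/(n_A+n_B) + 1 = 2*8*8/16 + 1 = 9.0000.
        Var[R] = 2*n_A*n_B*(2*n_A*n_B - n_A - n_B) / ((n_A+n_B)^2 * (n_A+n_B-1)) = 14336/3840 = 3.7333.
        SD[R] = 1.9322.
Step 4: Continuity-corrected z = (R + 0.5 - E[R]) / SD[R] = (8 + 0.5 - 9.0000) / 1.9322 = -0.2588.
Step 5: Two-sided p-value via normal approximation = 2*(1 - Phi(|z|)) = 0.795809.
Step 6: alpha = 0.1. fail to reject H0.

R = 8, z = -0.2588, p = 0.795809, fail to reject H0.


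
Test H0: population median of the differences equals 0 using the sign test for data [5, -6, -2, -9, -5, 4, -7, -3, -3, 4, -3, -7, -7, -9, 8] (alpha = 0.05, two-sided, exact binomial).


Step 1: Discard zero differences. Original n = 15; n_eff = number of nonzero differences = 15.
Nonzero differences (with sign): +5, -6, -2, -9, -5, +4, -7, -3, -3, +4, -3, -7, -7, -9, +8
Step 2: Count signs: positive = 4, negative = 11.
Step 3: Under H0: P(positive) = 0.5, so the number of positives S ~ Bin(15, 0.5).
Step 4: Two-sided exact p-value = sum of Bin(15,0.5) probabilities at or below the observed probability = 0.118469.
Step 5: alpha = 0.05. fail to reject H0.

n_eff = 15, pos = 4, neg = 11, p = 0.118469, fail to reject H0.


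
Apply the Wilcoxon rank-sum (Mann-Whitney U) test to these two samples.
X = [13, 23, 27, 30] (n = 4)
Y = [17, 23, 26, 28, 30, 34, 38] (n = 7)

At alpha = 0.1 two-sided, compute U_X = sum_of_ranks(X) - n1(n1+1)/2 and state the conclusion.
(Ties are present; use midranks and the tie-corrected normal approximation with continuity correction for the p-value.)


Step 1: Combine and sort all 11 observations; assign midranks.
sorted (value, group): (13,X), (17,Y), (23,X), (23,Y), (26,Y), (27,X), (28,Y), (30,X), (30,Y), (34,Y), (38,Y)
ranks: 13->1, 17->2, 23->3.5, 23->3.5, 26->5, 27->6, 28->7, 30->8.5, 30->8.5, 34->10, 38->11
Step 2: Rank sum for X: R1 = 1 + 3.5 + 6 + 8.5 = 19.
Step 3: U_X = R1 - n1(n1+1)/2 = 19 - 4*5/2 = 19 - 10 = 9.
       U_Y = n1*n2 - U_X = 28 - 9 = 19.
Step 4: Ties are present, so use the tie-corrected normal approximation (with continuity correction) for the p-value.
Step 5: p-value = 0.392932; compare to alpha = 0.1. fail to reject H0.

U_X = 9, p = 0.392932, fail to reject H0 at alpha = 0.1.


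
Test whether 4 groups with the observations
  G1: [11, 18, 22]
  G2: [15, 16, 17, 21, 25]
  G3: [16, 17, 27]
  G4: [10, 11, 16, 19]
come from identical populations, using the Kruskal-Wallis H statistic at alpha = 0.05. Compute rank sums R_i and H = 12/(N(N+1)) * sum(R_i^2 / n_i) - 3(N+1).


Step 1: Combine all N = 15 observations and assign midranks.
sorted (value, group, rank): (10,G4,1), (11,G1,2.5), (11,G4,2.5), (15,G2,4), (16,G2,6), (16,G3,6), (16,G4,6), (17,G2,8.5), (17,G3,8.5), (18,G1,10), (19,G4,11), (21,G2,12), (22,G1,13), (25,G2,14), (27,G3,15)
Step 2: Sum ranks within each group.
R_1 = 25.5 (n_1 = 3)
R_2 = 44.5 (n_2 = 5)
R_3 = 29.5 (n_3 = 3)
R_4 = 20.5 (n_4 = 4)
Step 3: H = 12/(N(N+1)) * sum(R_i^2/n_i) - 3(N+1)
     = 12/(15*16) * (25.5^2/3 + 44.5^2/5 + 29.5^2/3 + 20.5^2/4) - 3*16
     = 0.050000 * 1007.95 - 48
     = 2.397292.
Step 4: Ties present; correction factor C = 1 - 36/(15^3 - 15) = 0.989286. Corrected H = 2.397292 / 0.989286 = 2.423255.
Step 5: Under H0, H ~ chi^2(3); p-value = 0.489320.
Step 6: alpha = 0.05. fail to reject H0.

H = 2.4233, df = 3, p = 0.489320, fail to reject H0.


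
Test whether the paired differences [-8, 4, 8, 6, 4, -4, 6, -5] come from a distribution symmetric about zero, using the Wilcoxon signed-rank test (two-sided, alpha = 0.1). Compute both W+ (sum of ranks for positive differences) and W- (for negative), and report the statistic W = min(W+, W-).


Step 1: Drop any zero differences (none here) and take |d_i|.
|d| = [8, 4, 8, 6, 4, 4, 6, 5]
Step 2: Midrank |d_i| (ties get averaged ranks).
ranks: |8|->7.5, |4|->2, |8|->7.5, |6|->5.5, |4|->2, |4|->2, |6|->5.5, |5|->4
Step 3: Attach original signs; sum ranks with positive sign and with negative sign.
W+ = 2 + 7.5 + 5.5 + 2 + 5.5 = 22.5
W- = 7.5 + 2 + 4 = 13.5
(Check: W+ + W- = 36 should equal n(n+1)/2 = 36.)
Step 4: Test statistic W = min(W+, W-) = 13.5.
Step 5: Ties in |d|, so use the tie-corrected normal approximation.
        E[W] = n(n+1)/4 = 8*9/4 = 18.
        Tie groups: |d|=4 (t=3), |d|=6 (t=2), |d|=8 (t=2); sum(t^3 - t) = 36.
        Var[W] = n(n+1)(2n+1)/24 - sum(t^3-t)/48 = 1224/24 - 36/48 = 50.25.
        z = (W - E[W]) / sqrt(Var[W]) = (13.5 - 18) / 7.0887 = -0.6348.
        Two-sided p = 2*Phi(z) = 0.525552.
Step 6: alpha = 0.1. fail to reject H0.

W+ = 22.5, W- = 13.5, W = min = 13.5, p = 0.525552, fail to reject H0.


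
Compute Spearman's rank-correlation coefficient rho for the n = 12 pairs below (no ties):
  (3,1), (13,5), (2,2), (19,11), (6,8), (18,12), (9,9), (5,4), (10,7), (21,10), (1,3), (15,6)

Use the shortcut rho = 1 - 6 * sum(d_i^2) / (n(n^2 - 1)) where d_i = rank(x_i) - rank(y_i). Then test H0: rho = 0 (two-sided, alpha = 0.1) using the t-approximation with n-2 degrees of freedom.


Step 1: Rank x and y separately (midranks; no ties here).
rank(x): 3->3, 13->8, 2->2, 19->11, 6->5, 18->10, 9->6, 5->4, 10->7, 21->12, 1->1, 15->9
rank(y): 1->1, 5->5, 2->2, 11->11, 8->8, 12->12, 9->9, 4->4, 7->7, 10->10, 3->3, 6->6
Step 2: d_i = R_x(i) - R_y(i); compute d_i^2.
  (3-1)^2=4, (8-5)^2=9, (2-2)^2=0, (11-11)^2=0, (5-8)^2=9, (10-12)^2=4, (6-9)^2=9, (4-4)^2=0, (7-7)^2=0, (12-10)^2=4, (1-3)^2=4, (9-6)^2=9
sum(d^2) = 52.
Step 3: rho = 1 - 6*52 / (12*(12^2 - 1)) = 1 - 312/1716 = 0.818182.
Step 4: Under H0, t = rho * sqrt((n-2)/(1-rho^2)) = 4.5000 ~ t(10).
Step 5: Two-sided p-value from the t-distribution with 10 df = 0.001143.
Step 6: alpha = 0.1. reject H0.

rho = 0.8182, p = 0.001143, reject H0 at alpha = 0.1.


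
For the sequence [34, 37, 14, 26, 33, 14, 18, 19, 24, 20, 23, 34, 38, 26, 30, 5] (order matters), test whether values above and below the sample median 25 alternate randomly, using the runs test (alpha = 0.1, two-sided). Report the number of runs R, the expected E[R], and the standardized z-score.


Step 1: Compute median = 25; label A = above, B = below.
Labels in order: AABAABBBBBBAAAAB  (n_A = 8, n_B = 8)
Step 2: Count runs R = 6.
Step 3: Under H0 (random ordering), E[R] = 2*n_A*n_B/(n_A+n_B) + 1 = 2*8*8/16 + 1 = 9.0000.
        Var[R] = 2*n_A*n_B*(2*n_A*n_B - n_A - n_B) / ((n_A+n_B)^2 * (n_A+n_B-1)) = 14336/3840 = 3.7333.
        SD[R] = 1.9322.
Step 4: Continuity-corrected z = (R + 0.5 - E[R]) / SD[R] = (6 + 0.5 - 9.0000) / 1.9322 = -1.2939.
Step 5: Two-sided p-value via normal approximation = 2*(1 - Phi(|z|)) = 0.195709.
Step 6: alpha = 0.1. fail to reject H0.

R = 6, z = -1.2939, p = 0.195709, fail to reject H0.


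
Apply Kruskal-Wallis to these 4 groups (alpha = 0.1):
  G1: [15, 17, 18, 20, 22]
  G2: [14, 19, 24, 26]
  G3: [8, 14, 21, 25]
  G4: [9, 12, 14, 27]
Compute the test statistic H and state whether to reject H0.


Step 1: Combine all N = 17 observations and assign midranks.
sorted (value, group, rank): (8,G3,1), (9,G4,2), (12,G4,3), (14,G2,5), (14,G3,5), (14,G4,5), (15,G1,7), (17,G1,8), (18,G1,9), (19,G2,10), (20,G1,11), (21,G3,12), (22,G1,13), (24,G2,14), (25,G3,15), (26,G2,16), (27,G4,17)
Step 2: Sum ranks within each group.
R_1 = 48 (n_1 = 5)
R_2 = 45 (n_2 = 4)
R_3 = 33 (n_3 = 4)
R_4 = 27 (n_4 = 4)
Step 3: H = 12/(N(N+1)) * sum(R_i^2/n_i) - 3(N+1)
     = 12/(17*18) * (48^2/5 + 45^2/4 + 33^2/4 + 27^2/4) - 3*18
     = 0.039216 * 1421.55 - 54
     = 1.747059.
Step 4: Ties present; correction factor C = 1 - 24/(17^3 - 17) = 0.995098. Corrected H = 1.747059 / 0.995098 = 1.755665.
Step 5: Under H0, H ~ chi^2(3); p-value = 0.624630.
Step 6: alpha = 0.1. fail to reject H0.

H = 1.7557, df = 3, p = 0.624630, fail to reject H0.


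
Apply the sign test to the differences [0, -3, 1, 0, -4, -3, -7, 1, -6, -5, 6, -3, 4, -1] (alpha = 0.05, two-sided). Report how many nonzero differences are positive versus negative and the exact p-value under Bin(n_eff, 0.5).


Step 1: Discard zero differences. Original n = 14; n_eff = number of nonzero differences = 12.
Nonzero differences (with sign): -3, +1, -4, -3, -7, +1, -6, -5, +6, -3, +4, -1
Step 2: Count signs: positive = 4, negative = 8.
Step 3: Under H0: P(positive) = 0.5, so the number of positives S ~ Bin(12, 0.5).
Step 4: Two-sided exact p-value = sum of Bin(12,0.5) probabilities at or below the observed probability = 0.387695.
Step 5: alpha = 0.05. fail to reject H0.

n_eff = 12, pos = 4, neg = 8, p = 0.387695, fail to reject H0.


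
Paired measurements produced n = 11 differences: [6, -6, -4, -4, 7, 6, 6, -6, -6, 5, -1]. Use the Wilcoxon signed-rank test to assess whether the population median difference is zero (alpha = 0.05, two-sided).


Step 1: Drop any zero differences (none here) and take |d_i|.
|d| = [6, 6, 4, 4, 7, 6, 6, 6, 6, 5, 1]
Step 2: Midrank |d_i| (ties get averaged ranks).
ranks: |6|->7.5, |6|->7.5, |4|->2.5, |4|->2.5, |7|->11, |6|->7.5, |6|->7.5, |6|->7.5, |6|->7.5, |5|->4, |1|->1
Step 3: Attach original signs; sum ranks with positive sign and with negative sign.
W+ = 7.5 + 11 + 7.5 + 7.5 + 4 = 37.5
W- = 7.5 + 2.5 + 2.5 + 7.5 + 7.5 + 1 = 28.5
(Check: W+ + W- = 66 should equal n(n+1)/2 = 66.)
Step 4: Test statistic W = min(W+, W-) = 28.5.
Step 5: Ties in |d|, so use the tie-corrected normal approximation.
        E[W] = n(n+1)/4 = 11*12/4 = 33.
        Tie groups: |d|=4 (t=2), |d|=6 (t=6); sum(t^3 - t) = 216.
        Var[W] = n(n+1)(2n+1)/24 - sum(t^3-t)/48 = 3036/24 - 216/48 = 122.
        z = (W - E[W]) / sqrt(Var[W]) = (28.5 - 33) / 11.0454 = -0.4074.
        Two-sided p = 2*Phi(z) = 0.683706.
Step 6: alpha = 0.05. fail to reject H0.

W+ = 37.5, W- = 28.5, W = min = 28.5, p = 0.683706, fail to reject H0.


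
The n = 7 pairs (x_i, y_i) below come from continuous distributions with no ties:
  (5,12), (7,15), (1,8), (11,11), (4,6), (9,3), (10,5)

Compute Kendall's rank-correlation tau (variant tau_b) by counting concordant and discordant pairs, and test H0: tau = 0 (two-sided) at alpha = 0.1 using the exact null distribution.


Step 1: Enumerate the 21 unordered pairs (i,j) with i<j and classify each by sign(x_j-x_i) * sign(y_j-y_i).
  (1,2):dx=+2,dy=+3->C; (1,3):dx=-4,dy=-4->C; (1,4):dx=+6,dy=-1->D; (1,5):dx=-1,dy=-6->C
  (1,6):dx=+4,dy=-9->D; (1,7):dx=+5,dy=-7->D; (2,3):dx=-6,dy=-7->C; (2,4):dx=+4,dy=-4->D
  (2,5):dx=-3,dy=-9->C; (2,6):dx=+2,dy=-12->D; (2,7):dx=+3,dy=-10->D; (3,4):dx=+10,dy=+3->C
  (3,5):dx=+3,dy=-2->D; (3,6):dx=+8,dy=-5->D; (3,7):dx=+9,dy=-3->D; (4,5):dx=-7,dy=-5->C
  (4,6):dx=-2,dy=-8->C; (4,7):dx=-1,dy=-6->C; (5,6):dx=+5,dy=-3->D; (5,7):dx=+6,dy=-1->D
  (6,7):dx=+1,dy=+2->C
Step 2: C = 10, D = 11, total pairs = 21.
Step 3: tau = (C - D)/(n(n-1)/2) = (10 - 11)/21 = -0.047619.
Step 4: Exact two-sided p-value (enumerate n! = 5040 permutations of y under H0): p = 1.000000.
Step 5: alpha = 0.1. fail to reject H0.

tau_b = -0.0476 (C=10, D=11), p = 1.000000, fail to reject H0.


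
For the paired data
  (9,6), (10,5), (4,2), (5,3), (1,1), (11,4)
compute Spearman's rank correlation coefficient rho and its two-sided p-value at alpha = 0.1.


Step 1: Rank x and y separately (midranks; no ties here).
rank(x): 9->4, 10->5, 4->2, 5->3, 1->1, 11->6
rank(y): 6->6, 5->5, 2->2, 3->3, 1->1, 4->4
Step 2: d_i = R_x(i) - R_y(i); compute d_i^2.
  (4-6)^2=4, (5-5)^2=0, (2-2)^2=0, (3-3)^2=0, (1-1)^2=0, (6-4)^2=4
sum(d^2) = 8.
Step 3: rho = 1 - 6*8 / (6*(6^2 - 1)) = 1 - 48/210 = 0.771429.
Step 4: Under H0, t = rho * sqrt((n-2)/(1-rho^2)) = 2.4247 ~ t(4).
Step 5: Two-sided p-value from the t-distribution with 4 df = 0.072397.
Step 6: alpha = 0.1. reject H0.

rho = 0.7714, p = 0.072397, reject H0 at alpha = 0.1.


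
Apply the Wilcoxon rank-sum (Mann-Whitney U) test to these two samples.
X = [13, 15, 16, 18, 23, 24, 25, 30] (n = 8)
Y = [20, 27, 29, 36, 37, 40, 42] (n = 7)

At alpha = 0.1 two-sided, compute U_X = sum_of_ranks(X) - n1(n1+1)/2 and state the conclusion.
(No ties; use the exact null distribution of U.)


Step 1: Combine and sort all 15 observations; assign midranks.
sorted (value, group): (13,X), (15,X), (16,X), (18,X), (20,Y), (23,X), (24,X), (25,X), (27,Y), (29,Y), (30,X), (36,Y), (37,Y), (40,Y), (42,Y)
ranks: 13->1, 15->2, 16->3, 18->4, 20->5, 23->6, 24->7, 25->8, 27->9, 29->10, 30->11, 36->12, 37->13, 40->14, 42->15
Step 2: Rank sum for X: R1 = 1 + 2 + 3 + 4 + 6 + 7 + 8 + 11 = 42.
Step 3: U_X = R1 - n1(n1+1)/2 = 42 - 8*9/2 = 42 - 36 = 6.
       U_Y = n1*n2 - U_X = 56 - 6 = 50.
Step 4: No ties, so the exact null distribution of U (based on enumerating the C(15,8) = 6435 equally likely rank assignments) gives the two-sided p-value.
Step 5: p-value = 0.009324; compare to alpha = 0.1. reject H0.

U_X = 6, p = 0.009324, reject H0 at alpha = 0.1.


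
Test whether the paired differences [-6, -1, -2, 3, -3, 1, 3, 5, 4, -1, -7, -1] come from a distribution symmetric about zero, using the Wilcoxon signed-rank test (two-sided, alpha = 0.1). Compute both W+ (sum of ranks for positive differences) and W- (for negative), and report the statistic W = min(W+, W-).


Step 1: Drop any zero differences (none here) and take |d_i|.
|d| = [6, 1, 2, 3, 3, 1, 3, 5, 4, 1, 7, 1]
Step 2: Midrank |d_i| (ties get averaged ranks).
ranks: |6|->11, |1|->2.5, |2|->5, |3|->7, |3|->7, |1|->2.5, |3|->7, |5|->10, |4|->9, |1|->2.5, |7|->12, |1|->2.5
Step 3: Attach original signs; sum ranks with positive sign and with negative sign.
W+ = 7 + 2.5 + 7 + 10 + 9 = 35.5
W- = 11 + 2.5 + 5 + 7 + 2.5 + 12 + 2.5 = 42.5
(Check: W+ + W- = 78 should equal n(n+1)/2 = 78.)
Step 4: Test statistic W = min(W+, W-) = 35.5.
Step 5: Ties in |d|, so use the tie-corrected normal approximation.
        E[W] = n(n+1)/4 = 12*13/4 = 39.
        Tie groups: |d|=1 (t=4), |d|=3 (t=3); sum(t^3 - t) = 84.
        Var[W] = n(n+1)(2n+1)/24 - sum(t^3-t)/48 = 3900/24 - 84/48 = 160.75.
        z = (W - E[W]) / sqrt(Var[W]) = (35.5 - 39) / 12.6787 = -0.2761.
        Two-sided p = 2*Phi(z) = 0.782507.
Step 6: alpha = 0.1. fail to reject H0.

W+ = 35.5, W- = 42.5, W = min = 35.5, p = 0.782507, fail to reject H0.


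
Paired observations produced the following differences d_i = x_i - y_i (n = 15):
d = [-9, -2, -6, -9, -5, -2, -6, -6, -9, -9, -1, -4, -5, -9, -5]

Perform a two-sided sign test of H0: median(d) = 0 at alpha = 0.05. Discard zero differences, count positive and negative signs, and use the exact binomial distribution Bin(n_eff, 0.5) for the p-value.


Step 1: Discard zero differences. Original n = 15; n_eff = number of nonzero differences = 15.
Nonzero differences (with sign): -9, -2, -6, -9, -5, -2, -6, -6, -9, -9, -1, -4, -5, -9, -5
Step 2: Count signs: positive = 0, negative = 15.
Step 3: Under H0: P(positive) = 0.5, so the number of positives S ~ Bin(15, 0.5).
Step 4: Two-sided exact p-value = sum of Bin(15,0.5) probabilities at or below the observed probability = 0.000061.
Step 5: alpha = 0.05. reject H0.

n_eff = 15, pos = 0, neg = 15, p = 0.000061, reject H0.


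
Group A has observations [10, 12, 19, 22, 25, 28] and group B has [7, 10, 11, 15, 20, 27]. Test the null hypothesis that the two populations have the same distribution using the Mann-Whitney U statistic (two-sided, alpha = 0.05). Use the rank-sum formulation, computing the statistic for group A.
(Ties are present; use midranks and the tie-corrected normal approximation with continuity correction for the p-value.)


Step 1: Combine and sort all 12 observations; assign midranks.
sorted (value, group): (7,Y), (10,X), (10,Y), (11,Y), (12,X), (15,Y), (19,X), (20,Y), (22,X), (25,X), (27,Y), (28,X)
ranks: 7->1, 10->2.5, 10->2.5, 11->4, 12->5, 15->6, 19->7, 20->8, 22->9, 25->10, 27->11, 28->12
Step 2: Rank sum for X: R1 = 2.5 + 5 + 7 + 9 + 10 + 12 = 45.5.
Step 3: U_X = R1 - n1(n1+1)/2 = 45.5 - 6*7/2 = 45.5 - 21 = 24.5.
       U_Y = n1*n2 - U_X = 36 - 24.5 = 11.5.
Step 4: Ties are present, so use the tie-corrected normal approximation (with continuity correction) for the p-value.
Step 5: p-value = 0.335822; compare to alpha = 0.05. fail to reject H0.

U_X = 24.5, p = 0.335822, fail to reject H0 at alpha = 0.05.


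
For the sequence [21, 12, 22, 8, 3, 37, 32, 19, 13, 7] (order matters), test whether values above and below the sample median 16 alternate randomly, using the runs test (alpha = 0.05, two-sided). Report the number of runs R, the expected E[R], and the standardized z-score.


Step 1: Compute median = 16; label A = above, B = below.
Labels in order: ABABBAAABB  (n_A = 5, n_B = 5)
Step 2: Count runs R = 6.
Step 3: Under H0 (random ordering), E[R] = 2*n_A*n_B/(n_A+n_B) + 1 = 2*5*5/10 + 1 = 6.0000.
        Var[R] = 2*n_A*n_B*(2*n_A*n_B - n_A - n_B) / ((n_A+n_B)^2 * (n_A+n_B-1)) = 2000/900 = 2.2222.
        SD[R] = 1.4907.
Step 4: R = E[R], so z = 0 with no continuity correction.
Step 5: Two-sided p-value via normal approximation = 2*(1 - Phi(|z|)) = 1.000000.
Step 6: alpha = 0.05. fail to reject H0.

R = 6, z = 0.0000, p = 1.000000, fail to reject H0.


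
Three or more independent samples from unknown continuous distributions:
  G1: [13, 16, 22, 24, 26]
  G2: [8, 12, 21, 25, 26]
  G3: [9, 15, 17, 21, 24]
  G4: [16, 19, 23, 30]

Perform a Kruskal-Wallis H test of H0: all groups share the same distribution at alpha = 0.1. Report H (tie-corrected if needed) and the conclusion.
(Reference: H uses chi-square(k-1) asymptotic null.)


Step 1: Combine all N = 19 observations and assign midranks.
sorted (value, group, rank): (8,G2,1), (9,G3,2), (12,G2,3), (13,G1,4), (15,G3,5), (16,G1,6.5), (16,G4,6.5), (17,G3,8), (19,G4,9), (21,G2,10.5), (21,G3,10.5), (22,G1,12), (23,G4,13), (24,G1,14.5), (24,G3,14.5), (25,G2,16), (26,G1,17.5), (26,G2,17.5), (30,G4,19)
Step 2: Sum ranks within each group.
R_1 = 54.5 (n_1 = 5)
R_2 = 48 (n_2 = 5)
R_3 = 40 (n_3 = 5)
R_4 = 47.5 (n_4 = 4)
Step 3: H = 12/(N(N+1)) * sum(R_i^2/n_i) - 3(N+1)
     = 12/(19*20) * (54.5^2/5 + 48^2/5 + 40^2/5 + 47.5^2/4) - 3*20
     = 0.031579 * 1938.91 - 60
     = 1.228816.
Step 4: Ties present; correction factor C = 1 - 24/(19^3 - 19) = 0.996491. Corrected H = 1.228816 / 0.996491 = 1.233143.
Step 5: Under H0, H ~ chi^2(3); p-value = 0.745067.
Step 6: alpha = 0.1. fail to reject H0.

H = 1.2331, df = 3, p = 0.745067, fail to reject H0.
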